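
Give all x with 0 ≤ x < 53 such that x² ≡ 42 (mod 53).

53 ≡ 1 (mod 4), so we find a root by search.
Trying successive values, 25² = 625 ≡ 42 (mod 53). The other root is 53 − 25 = 28.

25, 28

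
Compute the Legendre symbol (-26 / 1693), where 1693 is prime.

-1

First reduce: -26 ≡ 1667 (mod 1693).
Reciprocity: 1667 ≡ 3 and 1693 ≡ 1 (mod 4), so (1667/1693) = +(1693/1667).
Reduce top mod 1667: now compute (26/1667).
Pull out 2: since 1667 ≡ 3 (mod 8), (2/1667) = -1.
Reciprocity: 13 ≡ 1 and 1667 ≡ 3 (mod 4), so (13/1667) = +(1667/13).
Reduce top mod 13: now compute (3/13).
Reciprocity: 3 ≡ 3 and 13 ≡ 1 (mod 4), so (3/13) = +(13/3).
Reduce top mod 3: now compute (1/3).
Reached (1/3) = 1. Collecting the sign flips along the way, the symbol is -1.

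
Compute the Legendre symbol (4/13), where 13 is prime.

1

Pull out 2^2: since 13 ≡ 5 (mod 8), (2/13) = -1, so (2/13)^2 = +1.
Reached (1/13) = 1. Collecting the sign flips along the way, the symbol is +1.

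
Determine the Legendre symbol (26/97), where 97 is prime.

-1

Euler's criterion: (26/97) ≡ 26^48 (mod 97).
26^2 ≡ 94 (mod 97)
26^4 ≡ 9 (mod 97)
26^8 ≡ 81 (mod 97)
26^16 ≡ 62 (mod 97)
26^32 ≡ 61 (mod 97)
26^48 = 26^(32+16) ≡ 96 (mod 97).
Result is 96 ≡ −1, so (26/97) = −1.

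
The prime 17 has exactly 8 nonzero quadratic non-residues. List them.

3, 5, 6, 7, 10, 11, 12, 14

Square k = 1,…,8 (k and 17−k give the same square):
1²=1, 2²=4, 3²=9, 4²=16, 5²≡8, 6²≡2, 7²≡15, 8²≡13 (mod 17).
The residues are {1, 2, 4, 8, 9, 13, 15, 16}; the non-residues are the remaining 8 nonzero classes.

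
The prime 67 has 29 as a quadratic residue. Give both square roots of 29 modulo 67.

30, 37

Since 67 ≡ 3 (mod 4), a square root of 29 is 29^((67+1)/4) = 29^17 mod 67.
Repeated squaring: 29^2≡37, 29^4≡29, 29^8≡37, 29^16≡29 (mod 67).
29^17 = 29^(16+1) ≡ 37 (mod 67).
Check: 37² = 1369 ≡ 29 (mod 67). The two roots are 30 and 37.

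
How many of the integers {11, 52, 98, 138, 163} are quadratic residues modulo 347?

(11/347) = +1 → QR.
(52/347) = +1 → QR.
(98/347) = -1 → non-residue.
(138/347) = +1 → QR.
(163/347) = -1 → non-residue.
Total quadratic residues among the 5: 3.

3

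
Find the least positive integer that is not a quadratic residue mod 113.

3

(2/113) = +1, so 2 is a residue.
(3/113) = −1, so 3 is the smallest positive non-residue mod 113.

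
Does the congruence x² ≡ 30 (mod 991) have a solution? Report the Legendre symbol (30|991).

-1

Euler's criterion: (30/991) ≡ 30^495 (mod 991).
30^2 ≡ 900 (mod 991)
30^4 ≡ 353 (mod 991)
30^8 ≡ 734 (mod 991)
30^16 ≡ 643 (mod 991)
30^32 ≡ 202 (mod 991)
30^64 ≡ 173 (mod 991)
30^128 ≡ 199 (mod 991)
30^256 ≡ 952 (mod 991)
30^495 = 30^(256+128+64+32+8+4+2+1) ≡ 990 (mod 991).
Result is 990 ≡ −1, so (30/991) = −1.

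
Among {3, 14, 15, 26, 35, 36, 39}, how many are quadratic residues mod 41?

(3/41) = -1 → non-residue.
(14/41) = -1 → non-residue.
(15/41) = -1 → non-residue.
(26/41) = -1 → non-residue.
(35/41) = -1 → non-residue.
(36/41) = +1 → QR.
(39/41) = +1 → QR.
Total quadratic residues among the 7: 2.

2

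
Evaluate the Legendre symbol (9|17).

1

Reciprocity: 9 ≡ 1 and 17 ≡ 1 (mod 4), so (9/17) = +(17/9).
Reduce top mod 9: now compute (8/9).
Pull out 2^3: since 9 ≡ 1 (mod 8), (2/9) = +1, so (2/9)^3 = +1.
Reached (1/9) = 1. Collecting the sign flips along the way, the symbol is +1.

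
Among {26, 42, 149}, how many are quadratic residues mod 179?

(26/179) = -1 → non-residue.
(42/179) = +1 → QR.
(149/179) = +1 → QR.
Total quadratic residues among the 3: 2.

2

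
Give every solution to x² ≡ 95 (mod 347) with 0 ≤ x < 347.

Since 347 ≡ 3 (mod 4), a square root of 95 is 95^((347+1)/4) = 95^87 mod 347.
Repeated squaring: 95^2≡3, 95^4≡9, 95^8≡81, 95^16≡315, 95^32≡330, 95^64≡289 (mod 347).
95^87 = 95^(64+16+4+2+1) ≡ 147 (mod 347).
Check: 147² = 21609 ≡ 95 (mod 347). The two roots are 147 and 200.

147, 200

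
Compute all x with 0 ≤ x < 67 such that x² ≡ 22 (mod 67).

25, 42

Since 67 ≡ 3 (mod 4), a square root of 22 is 22^((67+1)/4) = 22^17 mod 67.
Repeated squaring: 22^2≡15, 22^4≡24, 22^8≡40, 22^16≡59 (mod 67).
22^17 = 22^(16+1) ≡ 25 (mod 67).
Check: 25² = 625 ≡ 22 (mod 67). The two roots are 25 and 42.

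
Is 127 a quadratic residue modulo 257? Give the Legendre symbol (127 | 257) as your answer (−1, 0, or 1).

-1

Reciprocity: 127 ≡ 3 and 257 ≡ 1 (mod 4), so (127/257) = +(257/127).
Reduce top mod 127: now compute (3/127).
Reciprocity: 3 ≡ 3 and 127 ≡ 3 (mod 4), so (3/127) = −(127/3).
Reduce top mod 3: now compute (1/3).
Reached (1/3) = 1. Collecting the sign flips along the way, the symbol is -1.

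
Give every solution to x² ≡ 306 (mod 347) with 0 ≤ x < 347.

Since 347 ≡ 3 (mod 4), a square root of 306 is 306^((347+1)/4) = 306^87 mod 347.
Repeated squaring: 306^2≡293, 306^4≡140, 306^8≡168, 306^16≡117, 306^32≡156, 306^64≡46 (mod 347).
306^87 = 306^(64+16+4+2+1) ≡ 138 (mod 347).
Check: 138² = 19044 ≡ 306 (mod 347). The two roots are 138 and 209.

138, 209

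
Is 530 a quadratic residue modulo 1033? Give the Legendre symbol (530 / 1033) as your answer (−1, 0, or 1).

1

Pull out 2: since 1033 ≡ 1 (mod 8), (2/1033) = +1.
Reciprocity: 265 ≡ 1 and 1033 ≡ 1 (mod 4), so (265/1033) = +(1033/265).
Reduce top mod 265: now compute (238/265).
Pull out 2: since 265 ≡ 1 (mod 8), (2/265) = +1.
Reciprocity: 119 ≡ 3 and 265 ≡ 1 (mod 4), so (119/265) = +(265/119).
Reduce top mod 119: now compute (27/119).
Reciprocity: 27 ≡ 3 and 119 ≡ 3 (mod 4), so (27/119) = −(119/27).
Reduce top mod 27: now compute (11/27).
Reciprocity: 11 ≡ 3 and 27 ≡ 3 (mod 4), so (11/27) = −(27/11).
Reduce top mod 11: now compute (5/11).
Reciprocity: 5 ≡ 1 and 11 ≡ 3 (mod 4), so (5/11) = +(11/5).
Reduce top mod 5: now compute (1/5).
Reached (1/5) = 1. Collecting the sign flips along the way, the symbol is +1.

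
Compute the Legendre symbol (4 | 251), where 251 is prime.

Euler's criterion: (4/251) ≡ 4^125 (mod 251).
4^2 ≡ 16 (mod 251)
4^4 ≡ 5 (mod 251)
4^8 ≡ 25 (mod 251)
4^16 ≡ 123 (mod 251)
4^32 ≡ 69 (mod 251)
4^64 ≡ 243 (mod 251)
4^125 = 4^(64+32+16+8+4+1) ≡ 1 (mod 251).
Result is 1, so (4/251) = 1.

1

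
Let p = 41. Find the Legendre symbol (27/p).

-1

Reciprocity: 27 ≡ 3 and 41 ≡ 1 (mod 4), so (27/41) = +(41/27).
Reduce top mod 27: now compute (14/27).
Pull out 2: since 27 ≡ 3 (mod 8), (2/27) = -1.
Reciprocity: 7 ≡ 3 and 27 ≡ 3 (mod 4), so (7/27) = −(27/7).
Reduce top mod 7: now compute (6/7).
Pull out 2: since 7 ≡ 7 (mod 8), (2/7) = +1.
Reciprocity: 3 ≡ 3 and 7 ≡ 3 (mod 4), so (3/7) = −(7/3).
Reduce top mod 3: now compute (1/3).
Reached (1/3) = 1. Collecting the sign flips along the way, the symbol is -1.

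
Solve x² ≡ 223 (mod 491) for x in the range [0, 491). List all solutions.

105, 386

Since 491 ≡ 3 (mod 4), a square root of 223 is 223^((491+1)/4) = 223^123 mod 491.
Repeated squaring: 223^2≡138, 223^4≡386, 223^8≡223, 223^16≡138, 223^32≡386, 223^64≡223 (mod 491).
223^123 = 223^(64+32+16+8+2+1) ≡ 386 (mod 491).
Check: 386² = 148996 ≡ 223 (mod 491). The two roots are 105 and 386.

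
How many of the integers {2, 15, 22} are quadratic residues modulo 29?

1

(2/29) = -1 → non-residue.
(15/29) = -1 → non-residue.
(22/29) = +1 → QR.
Total quadratic residues among the 3: 1.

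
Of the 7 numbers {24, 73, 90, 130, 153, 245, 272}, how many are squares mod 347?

(24/347) = -1 → non-residue.
(73/347) = +1 → QR.
(90/347) = +1 → QR.
(130/347) = +1 → QR.
(153/347) = -1 → non-residue.
(245/347) = -1 → non-residue.
(272/347) = -1 → non-residue.
Total quadratic residues among the 7: 3.

3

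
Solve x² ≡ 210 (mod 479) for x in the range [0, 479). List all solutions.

Since 479 ≡ 3 (mod 4), a square root of 210 is 210^((479+1)/4) = 210^120 mod 479.
Repeated squaring: 210^2≡32, 210^4≡66, 210^8≡45, 210^16≡109, 210^32≡385, 210^64≡214 (mod 479).
210^120 = 210^(64+32+16+8) ≡ 230 (mod 479).
Check: 230² = 52900 ≡ 210 (mod 479). The two roots are 230 and 249.

230, 249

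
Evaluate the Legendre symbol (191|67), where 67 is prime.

-1

Euler's criterion: (191/67) ≡ 57^33 (mod 67).
57^2 ≡ 33 (mod 67)
57^4 ≡ 17 (mod 67)
57^8 ≡ 21 (mod 67)
57^16 ≡ 39 (mod 67)
57^32 ≡ 47 (mod 67)
57^33 = 57^(32+1) ≡ 66 (mod 67).
Result is 66 ≡ −1, so (191/67) = −1.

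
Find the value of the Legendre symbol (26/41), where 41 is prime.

Euler's criterion: (26/41) ≡ 26^20 (mod 41).
26^2 ≡ 20 (mod 41)
26^4 ≡ 31 (mod 41)
26^8 ≡ 18 (mod 41)
26^16 ≡ 37 (mod 41)
26^20 = 26^(16+4) ≡ 40 (mod 41).
Result is 40 ≡ −1, so (26/41) = −1.

-1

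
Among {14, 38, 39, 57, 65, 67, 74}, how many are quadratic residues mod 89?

(14/89) = -1 → non-residue.
(38/89) = -1 → non-residue.
(39/89) = +1 → QR.
(57/89) = +1 → QR.
(65/89) = -1 → non-residue.
(67/89) = +1 → QR.
(74/89) = -1 → non-residue.
Total quadratic residues among the 7: 3.

3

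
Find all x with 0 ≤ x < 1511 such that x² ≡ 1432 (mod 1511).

Since 1511 ≡ 3 (mod 4), a square root of 1432 is 1432^((1511+1)/4) = 1432^378 mod 1511.
Repeated squaring: 1432^2≡197, 1432^4≡1034, 1432^8≡879, 1432^16≡520, 1432^32≡1442, 1432^64≡228, 1432^128≡610, 1432^256≡394 (mod 1511).
1432^378 = 1432^(256+64+32+16+8+2) ≡ 1179 (mod 1511).
Check: 1179² = 1390041 ≡ 1432 (mod 1511). The two roots are 332 and 1179.

332, 1179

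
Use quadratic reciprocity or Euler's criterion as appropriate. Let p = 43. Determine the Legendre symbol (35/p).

Euler's criterion: (35/43) ≡ 35^21 (mod 43).
35^2 ≡ 21 (mod 43)
35^4 ≡ 11 (mod 43)
35^8 ≡ 35 (mod 43)
35^16 ≡ 21 (mod 43)
35^21 = 35^(16+4+1) ≡ 1 (mod 43).
Result is 1, so (35/43) = 1.

1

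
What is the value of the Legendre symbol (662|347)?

1

First reduce: 662 ≡ 315 (mod 347).
Reciprocity: 315 ≡ 3 and 347 ≡ 3 (mod 4), so (315/347) = −(347/315).
Reduce top mod 315: now compute (32/315).
Pull out 2^5: since 315 ≡ 3 (mod 8), (2/315) = -1, so (2/315)^5 = -1.
Reached (1/315) = 1. Collecting the sign flips along the way, the symbol is +1.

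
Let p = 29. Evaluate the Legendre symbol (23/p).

Reciprocity: 23 ≡ 3 and 29 ≡ 1 (mod 4), so (23/29) = +(29/23).
Reduce top mod 23: now compute (6/23).
Pull out 2: since 23 ≡ 7 (mod 8), (2/23) = +1.
Reciprocity: 3 ≡ 3 and 23 ≡ 3 (mod 4), so (3/23) = −(23/3).
Reduce top mod 3: now compute (2/3).
Pull out 2: since 3 ≡ 3 (mod 8), (2/3) = -1.
Reached (1/3) = 1. Collecting the sign flips along the way, the symbol is +1.

1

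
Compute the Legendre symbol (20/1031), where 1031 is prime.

Pull out 2^2: since 1031 ≡ 7 (mod 8), (2/1031) = +1, so (2/1031)^2 = +1.
Reciprocity: 5 ≡ 1 and 1031 ≡ 3 (mod 4), so (5/1031) = +(1031/5).
Reduce top mod 5: now compute (1/5).
Reached (1/5) = 1. Collecting the sign flips along the way, the symbol is +1.

1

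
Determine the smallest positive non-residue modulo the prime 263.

(2/263) = +1, so 2 is a residue.
(3/263) = +1, so 3 is a residue.
(4/263) = +1, so 4 is a residue.
(5/263) = −1, so 5 is the smallest positive non-residue mod 263.

5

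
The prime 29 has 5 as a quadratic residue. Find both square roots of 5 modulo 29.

29 ≡ 1 (mod 4), so we find a root by search.
Trying successive values, 11² = 121 ≡ 5 (mod 29). The other root is 29 − 11 = 18.

11, 18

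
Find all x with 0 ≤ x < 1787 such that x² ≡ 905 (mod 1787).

830, 957

Since 1787 ≡ 3 (mod 4), a square root of 905 is 905^((1787+1)/4) = 905^447 mod 1787.
Repeated squaring: 905^2≡579, 905^4≡1072, 905^8≡143, 905^16≡792, 905^32≡27, 905^64≡729, 905^128≡702, 905^256≡1379 (mod 1787).
905^447 = 905^(256+128+32+16+8+4+2+1) ≡ 957 (mod 1787).
Check: 957² = 915849 ≡ 905 (mod 1787). The two roots are 830 and 957.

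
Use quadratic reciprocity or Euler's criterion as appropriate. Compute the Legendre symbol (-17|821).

First reduce: -17 ≡ 804 (mod 821).
Pull out 2^2: since 821 ≡ 5 (mod 8), (2/821) = -1, so (2/821)^2 = +1.
Reciprocity: 201 ≡ 1 and 821 ≡ 1 (mod 4), so (201/821) = +(821/201).
Reduce top mod 201: now compute (17/201).
Reciprocity: 17 ≡ 1 and 201 ≡ 1 (mod 4), so (17/201) = +(201/17).
Reduce top mod 17: now compute (14/17).
Pull out 2: since 17 ≡ 1 (mod 8), (2/17) = +1.
Reciprocity: 7 ≡ 3 and 17 ≡ 1 (mod 4), so (7/17) = +(17/7).
Reduce top mod 7: now compute (3/7).
Reciprocity: 3 ≡ 3 and 7 ≡ 3 (mod 4), so (3/7) = −(7/3).
Reduce top mod 3: now compute (1/3).
Reached (1/3) = 1. Collecting the sign flips along the way, the symbol is -1.

-1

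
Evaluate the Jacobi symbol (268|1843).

Pull out 2^2: since 1843 ≡ 3 (mod 8), (2/1843) = -1, so (2/1843)^2 = +1.
Reciprocity: 67 ≡ 3 and 1843 ≡ 3 (mod 4), so (67/1843) = −(1843/67).
Reduce top mod 67: now compute (34/67).
Pull out 2: since 67 ≡ 3 (mod 8), (2/67) = -1.
Reciprocity: 17 ≡ 1 and 67 ≡ 3 (mod 4), so (17/67) = +(67/17).
Reduce top mod 17: now compute (16/17).
Pull out 2^4: since 17 ≡ 1 (mod 8), (2/17) = +1, so (2/17)^4 = +1.
Reached (1/17) = 1. Collecting the sign flips along the way, the symbol is +1.

1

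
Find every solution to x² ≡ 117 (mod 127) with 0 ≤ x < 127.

Since 127 ≡ 3 (mod 4), a square root of 117 is 117^((127+1)/4) = 117^32 mod 127.
Repeated squaring: 117^2≡100, 117^4≡94, 117^8≡73, 117^16≡122, 117^32≡25 (mod 127).
117^32 = 117^(32) ≡ 25 (mod 127).
Check: 25² = 625 ≡ 117 (mod 127). The two roots are 25 and 102.

25, 102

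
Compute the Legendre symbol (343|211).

Euler's criterion: (343/211) ≡ 132^105 (mod 211).
132^2 ≡ 122 (mod 211)
132^4 ≡ 114 (mod 211)
132^8 ≡ 125 (mod 211)
132^16 ≡ 11 (mod 211)
132^32 ≡ 121 (mod 211)
132^64 ≡ 82 (mod 211)
132^105 = 132^(64+32+8+1) ≡ 210 (mod 211).
Result is 210 ≡ −1, so (343/211) = −1.

-1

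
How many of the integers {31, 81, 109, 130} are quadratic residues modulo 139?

(31/139) = +1 → QR.
(81/139) = +1 → QR.
(109/139) = -1 → non-residue.
(130/139) = -1 → non-residue.
Total quadratic residues among the 4: 2.

2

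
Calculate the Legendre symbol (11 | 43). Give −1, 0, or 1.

Reciprocity: 11 ≡ 3 and 43 ≡ 3 (mod 4), so (11/43) = −(43/11).
Reduce top mod 11: now compute (10/11).
Pull out 2: since 11 ≡ 3 (mod 8), (2/11) = -1.
Reciprocity: 5 ≡ 1 and 11 ≡ 3 (mod 4), so (5/11) = +(11/5).
Reduce top mod 5: now compute (1/5).
Reached (1/5) = 1. Collecting the sign flips along the way, the symbol is +1.

1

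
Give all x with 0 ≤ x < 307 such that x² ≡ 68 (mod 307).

36, 271

Since 307 ≡ 3 (mod 4), a square root of 68 is 68^((307+1)/4) = 68^77 mod 307.
Repeated squaring: 68^2≡19, 68^4≡54, 68^8≡153, 68^16≡77, 68^32≡96, 68^64≡6 (mod 307).
68^77 = 68^(64+8+4+1) ≡ 36 (mod 307).
Check: 36² = 1296 ≡ 68 (mod 307). The two roots are 36 and 271.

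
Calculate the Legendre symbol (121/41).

1

Euler's criterion: (121/41) ≡ 39^20 (mod 41).
39^2 ≡ 4 (mod 41)
39^4 ≡ 16 (mod 41)
39^8 ≡ 10 (mod 41)
39^16 ≡ 18 (mod 41)
39^20 = 39^(16+4) ≡ 1 (mod 41).
Result is 1, so (121/41) = 1.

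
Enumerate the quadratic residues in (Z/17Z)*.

1 2 4 8 9 13 15 16

Square k = 1,…,8 (k and 17−k give the same square):
1²=1, 2²=4, 3²=9, 4²=16, 5²≡8, 6²≡2, 7²≡15, 8²≡13 (mod 17).
So the quadratic residues mod 17 are {1, 2, 4, 8, 9, 13, 15, 16}.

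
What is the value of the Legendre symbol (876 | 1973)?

-1

Pull out 2^2: since 1973 ≡ 5 (mod 8), (2/1973) = -1, so (2/1973)^2 = +1.
Reciprocity: 219 ≡ 3 and 1973 ≡ 1 (mod 4), so (219/1973) = +(1973/219).
Reduce top mod 219: now compute (2/219).
Pull out 2: since 219 ≡ 3 (mod 8), (2/219) = -1.
Reached (1/219) = 1. Collecting the sign flips along the way, the symbol is -1.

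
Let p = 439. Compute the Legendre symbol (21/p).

-1

Euler's criterion: (21/439) ≡ 21^219 (mod 439).
21^2 ≡ 2 (mod 439)
21^4 ≡ 4 (mod 439)
21^8 ≡ 16 (mod 439)
21^16 ≡ 256 (mod 439)
21^32 ≡ 125 (mod 439)
21^64 ≡ 260 (mod 439)
21^128 ≡ 433 (mod 439)
21^219 = 21^(128+64+16+8+2+1) ≡ 438 (mod 439).
Result is 438 ≡ −1, so (21/439) = −1.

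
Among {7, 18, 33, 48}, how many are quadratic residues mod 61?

(7/61) = -1 → non-residue.
(18/61) = -1 → non-residue.
(33/61) = -1 → non-residue.
(48/61) = +1 → QR.
Total quadratic residues among the 4: 1.

1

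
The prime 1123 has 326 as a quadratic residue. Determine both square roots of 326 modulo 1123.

Since 1123 ≡ 3 (mod 4), a square root of 326 is 326^((1123+1)/4) = 326^281 mod 1123.
Repeated squaring: 326^2≡714, 326^4≡1077, 326^8≡993, 326^16≡55, 326^32≡779, 326^64≡421, 326^128≡930, 326^256≡190 (mod 1123).
326^281 = 326^(256+16+8+1) ≡ 895 (mod 1123).
Check: 895² = 801025 ≡ 326 (mod 1123). The two roots are 228 and 895.

228, 895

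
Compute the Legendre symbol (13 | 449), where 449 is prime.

-1

Euler's criterion: (13/449) ≡ 13^224 (mod 449).
13^2 ≡ 169 (mod 449)
13^4 ≡ 274 (mod 449)
13^8 ≡ 93 (mod 449)
13^16 ≡ 118 (mod 449)
13^32 ≡ 5 (mod 449)
13^64 ≡ 25 (mod 449)
13^128 ≡ 176 (mod 449)
13^224 = 13^(128+64+32) ≡ 448 (mod 449).
Result is 448 ≡ −1, so (13/449) = −1.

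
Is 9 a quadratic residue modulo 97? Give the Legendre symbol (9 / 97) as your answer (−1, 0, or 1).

1

Reciprocity: 9 ≡ 1 and 97 ≡ 1 (mod 4), so (9/97) = +(97/9).
Reduce top mod 9: now compute (7/9).
Reciprocity: 7 ≡ 3 and 9 ≡ 1 (mod 4), so (7/9) = +(9/7).
Reduce top mod 7: now compute (2/7).
Pull out 2: since 7 ≡ 7 (mod 8), (2/7) = +1.
Reached (1/7) = 1. Collecting the sign flips along the way, the symbol is +1.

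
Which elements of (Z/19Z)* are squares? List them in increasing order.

1,4,5,6,7,9,11,16,17

Square k = 1,…,9 (k and 19−k give the same square):
1²=1, 2²=4, 3²=9, 4²=16, 5²≡6, 6²≡17, 7²≡11, 8²≡7, 9²≡5 (mod 19).
So the quadratic residues mod 19 are {1, 4, 5, 6, 7, 9, 11, 16, 17}.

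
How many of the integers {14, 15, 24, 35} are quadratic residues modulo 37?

0

(14/37) = -1 → non-residue.
(15/37) = -1 → non-residue.
(24/37) = -1 → non-residue.
(35/37) = -1 → non-residue.
Total quadratic residues among the 4: 0.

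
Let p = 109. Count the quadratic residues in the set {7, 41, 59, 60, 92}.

2

(7/109) = +1 → QR.
(41/109) = -1 → non-residue.
(59/109) = -1 → non-residue.
(60/109) = +1 → QR.
(92/109) = -1 → non-residue.
Total quadratic residues among the 5: 2.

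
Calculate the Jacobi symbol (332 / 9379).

Pull out 2^2: since 9379 ≡ 3 (mod 8), (2/9379) = -1, so (2/9379)^2 = +1.
Reciprocity: 83 ≡ 3 and 9379 ≡ 3 (mod 4), so (83/9379) = −(9379/83).
Reduce top mod 83: now compute (0/83).
Top reduces to 0: gcd > 1, so the symbol is 0.

0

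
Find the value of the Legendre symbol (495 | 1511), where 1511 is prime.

-1

Reciprocity: 495 ≡ 3 and 1511 ≡ 3 (mod 4), so (495/1511) = −(1511/495).
Reduce top mod 495: now compute (26/495).
Pull out 2: since 495 ≡ 7 (mod 8), (2/495) = +1.
Reciprocity: 13 ≡ 1 and 495 ≡ 3 (mod 4), so (13/495) = +(495/13).
Reduce top mod 13: now compute (1/13).
Reached (1/13) = 1. Collecting the sign flips along the way, the symbol is -1.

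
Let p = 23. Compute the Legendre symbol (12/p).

Pull out 2^2: since 23 ≡ 7 (mod 8), (2/23) = +1, so (2/23)^2 = +1.
Reciprocity: 3 ≡ 3 and 23 ≡ 3 (mod 4), so (3/23) = −(23/3).
Reduce top mod 3: now compute (2/3).
Pull out 2: since 3 ≡ 3 (mod 8), (2/3) = -1.
Reached (1/3) = 1. Collecting the sign flips along the way, the symbol is +1.

1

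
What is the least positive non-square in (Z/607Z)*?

3

(2/607) = +1, so 2 is a residue.
(3/607) = −1, so 3 is the smallest positive non-residue mod 607.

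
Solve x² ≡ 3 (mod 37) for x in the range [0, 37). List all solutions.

15, 22

37 ≡ 1 (mod 4), so we find a root by search.
Trying successive values, 15² = 225 ≡ 3 (mod 37). The other root is 37 − 15 = 22.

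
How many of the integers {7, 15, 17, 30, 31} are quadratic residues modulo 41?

1

(7/41) = -1 → non-residue.
(15/41) = -1 → non-residue.
(17/41) = -1 → non-residue.
(30/41) = -1 → non-residue.
(31/41) = +1 → QR.
Total quadratic residues among the 5: 1.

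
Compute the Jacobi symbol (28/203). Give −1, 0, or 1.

Pull out 2^2: since 203 ≡ 3 (mod 8), (2/203) = -1, so (2/203)^2 = +1.
Reciprocity: 7 ≡ 3 and 203 ≡ 3 (mod 4), so (7/203) = −(203/7).
Reduce top mod 7: now compute (0/7).
Top reduces to 0: gcd > 1, so the symbol is 0.

0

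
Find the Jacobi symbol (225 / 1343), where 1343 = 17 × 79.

Reciprocity: 225 ≡ 1 and 1343 ≡ 3 (mod 4), so (225/1343) = +(1343/225).
Reduce top mod 225: now compute (218/225).
Pull out 2: since 225 ≡ 1 (mod 8), (2/225) = +1.
Reciprocity: 109 ≡ 1 and 225 ≡ 1 (mod 4), so (109/225) = +(225/109).
Reduce top mod 109: now compute (7/109).
Reciprocity: 7 ≡ 3 and 109 ≡ 1 (mod 4), so (7/109) = +(109/7).
Reduce top mod 7: now compute (4/7).
Pull out 2^2: since 7 ≡ 7 (mod 8), (2/7) = +1, so (2/7)^2 = +1.
Reached (1/7) = 1. Collecting the sign flips along the way, the symbol is +1.

1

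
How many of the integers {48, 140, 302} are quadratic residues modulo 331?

(48/331) = -1 → non-residue.
(140/331) = -1 → non-residue.
(302/331) = +1 → QR.
Total quadratic residues among the 3: 1.

1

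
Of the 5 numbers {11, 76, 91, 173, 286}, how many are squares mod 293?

(11/293) = -1 → non-residue.
(76/293) = -1 → non-residue.
(91/293) = +1 → QR.
(173/293) = -1 → non-residue.
(286/293) = -1 → non-residue.
Total quadratic residues among the 5: 1.

1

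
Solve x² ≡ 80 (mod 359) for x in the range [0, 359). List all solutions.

126, 233

Since 359 ≡ 3 (mod 4), a square root of 80 is 80^((359+1)/4) = 80^90 mod 359.
Repeated squaring: 80^2≡297, 80^4≡254, 80^8≡255, 80^16≡46, 80^32≡321, 80^64≡8 (mod 359).
80^90 = 80^(64+16+8+2) ≡ 233 (mod 359).
Check: 233² = 54289 ≡ 80 (mod 359). The two roots are 126 and 233.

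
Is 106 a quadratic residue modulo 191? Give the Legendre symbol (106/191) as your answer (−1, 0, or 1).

Euler's criterion: (106/191) ≡ 106^95 (mod 191).
106^2 ≡ 158 (mod 191)
106^4 ≡ 134 (mod 191)
106^8 ≡ 2 (mod 191)
106^16 ≡ 4 (mod 191)
106^32 ≡ 16 (mod 191)
106^64 ≡ 65 (mod 191)
106^95 = 106^(64+16+8+4+2+1) ≡ 190 (mod 191).
Result is 190 ≡ −1, so (106/191) = −1.

-1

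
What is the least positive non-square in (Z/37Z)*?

(2/37) = −1, so 2 is the smallest positive non-residue mod 37.

2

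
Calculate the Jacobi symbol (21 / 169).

1

Reciprocity: 21 ≡ 1 and 169 ≡ 1 (mod 4), so (21/169) = +(169/21).
Reduce top mod 21: now compute (1/21).
Reached (1/21) = 1. Collecting the sign flips along the way, the symbol is +1.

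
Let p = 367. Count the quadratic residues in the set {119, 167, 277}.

1

(119/367) = -1 → non-residue.
(167/367) = -1 → non-residue.
(277/367) = +1 → QR.
Total quadratic residues among the 3: 1.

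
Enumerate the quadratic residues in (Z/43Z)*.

Square k = 1,…,21 (k and 43−k give the same square):
1²=1, 2²=4, 3²=9, 4²=16, 5²=25, 6²=36, 7²≡6, 8²≡21, 9²≡38, 10²≡14, 11²≡35, 12²≡15, 13²≡40, 14²≡24, 15²≡10, 16²≡41, 17²≡31, 18²≡23, 19²≡17, 20²≡13, 21²≡11 (mod 43).
So the quadratic residues mod 43 are {1, 4, 6, 9, 10, 11, 13, 14, 15, 16, 17, 21, 23, 24, 25, 31, 35, 36, 38, 40, 41}.

1, 4, 6, 9, 10, 11, 13, 14, 15, 16, 17, 21, 23, 24, 25, 31, 35, 36, 38, 40, 41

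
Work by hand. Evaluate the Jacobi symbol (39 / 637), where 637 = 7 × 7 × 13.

0

Reciprocity: 39 ≡ 3 and 637 ≡ 1 (mod 4), so (39/637) = +(637/39).
Reduce top mod 39: now compute (13/39).
Reciprocity: 13 ≡ 1 and 39 ≡ 3 (mod 4), so (13/39) = +(39/13).
Reduce top mod 13: now compute (0/13).
Top reduces to 0: gcd > 1, so the symbol is 0.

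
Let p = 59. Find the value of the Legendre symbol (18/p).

Pull out 2: since 59 ≡ 3 (mod 8), (2/59) = -1.
Reciprocity: 9 ≡ 1 and 59 ≡ 3 (mod 4), so (9/59) = +(59/9).
Reduce top mod 9: now compute (5/9).
Reciprocity: 5 ≡ 1 and 9 ≡ 1 (mod 4), so (5/9) = +(9/5).
Reduce top mod 5: now compute (4/5).
Pull out 2^2: since 5 ≡ 5 (mod 8), (2/5) = -1, so (2/5)^2 = +1.
Reached (1/5) = 1. Collecting the sign flips along the way, the symbol is -1.

-1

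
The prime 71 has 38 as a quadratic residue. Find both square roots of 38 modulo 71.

Since 71 ≡ 3 (mod 4), a square root of 38 is 38^((71+1)/4) = 38^18 mod 71.
Repeated squaring: 38^2≡24, 38^4≡8, 38^8≡64, 38^16≡49 (mod 71).
38^18 = 38^(16+2) ≡ 40 (mod 71).
Check: 40² = 1600 ≡ 38 (mod 71). The two roots are 31 and 40.

31, 40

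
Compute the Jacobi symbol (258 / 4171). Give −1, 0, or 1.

Pull out 2: since 4171 ≡ 3 (mod 8), (2/4171) = -1.
Reciprocity: 129 ≡ 1 and 4171 ≡ 3 (mod 4), so (129/4171) = +(4171/129).
Reduce top mod 129: now compute (43/129).
Reciprocity: 43 ≡ 3 and 129 ≡ 1 (mod 4), so (43/129) = +(129/43).
Reduce top mod 43: now compute (0/43).
Top reduces to 0: gcd > 1, so the symbol is 0.

0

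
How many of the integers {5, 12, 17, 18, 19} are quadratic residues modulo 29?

(5/29) = +1 → QR.
(12/29) = -1 → non-residue.
(17/29) = -1 → non-residue.
(18/29) = -1 → non-residue.
(19/29) = -1 → non-residue.
Total quadratic residues among the 5: 1.

1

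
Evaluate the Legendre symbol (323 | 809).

Reciprocity: 323 ≡ 3 and 809 ≡ 1 (mod 4), so (323/809) = +(809/323).
Reduce top mod 323: now compute (163/323).
Reciprocity: 163 ≡ 3 and 323 ≡ 3 (mod 4), so (163/323) = −(323/163).
Reduce top mod 163: now compute (160/163).
Pull out 2^5: since 163 ≡ 3 (mod 8), (2/163) = -1, so (2/163)^5 = -1.
Reciprocity: 5 ≡ 1 and 163 ≡ 3 (mod 4), so (5/163) = +(163/5).
Reduce top mod 5: now compute (3/5).
Reciprocity: 3 ≡ 3 and 5 ≡ 1 (mod 4), so (3/5) = +(5/3).
Reduce top mod 3: now compute (2/3).
Pull out 2: since 3 ≡ 3 (mod 8), (2/3) = -1.
Reached (1/3) = 1. Collecting the sign flips along the way, the symbol is -1.

-1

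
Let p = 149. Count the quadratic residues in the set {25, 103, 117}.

2

(25/149) = +1 → QR.
(103/149) = +1 → QR.
(117/149) = -1 → non-residue.
Total quadratic residues among the 3: 2.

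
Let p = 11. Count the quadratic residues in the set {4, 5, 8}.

(4/11) = +1 → QR.
(5/11) = +1 → QR.
(8/11) = -1 → non-residue.
Total quadratic residues among the 3: 2.

2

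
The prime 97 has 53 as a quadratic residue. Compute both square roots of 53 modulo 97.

97 ≡ 1 (mod 4), so we find a root by search.
Trying successive values, 21² = 441 ≡ 53 (mod 97). The other root is 97 − 21 = 76.

21, 76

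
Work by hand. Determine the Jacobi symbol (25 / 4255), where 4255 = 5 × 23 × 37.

Reciprocity: 25 ≡ 1 and 4255 ≡ 3 (mod 4), so (25/4255) = +(4255/25).
Reduce top mod 25: now compute (5/25).
Reciprocity: 5 ≡ 1 and 25 ≡ 1 (mod 4), so (5/25) = +(25/5).
Reduce top mod 5: now compute (0/5).
Top reduces to 0: gcd > 1, so the symbol is 0.

0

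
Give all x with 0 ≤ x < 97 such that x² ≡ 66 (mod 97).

39, 58

97 ≡ 1 (mod 4), so we find a root by search.
Trying successive values, 39² = 1521 ≡ 66 (mod 97). The other root is 97 − 39 = 58.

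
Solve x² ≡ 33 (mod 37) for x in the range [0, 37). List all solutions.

12, 25

37 ≡ 1 (mod 4), so we find a root by search.
Trying successive values, 12² = 144 ≡ 33 (mod 37). The other root is 37 − 12 = 25.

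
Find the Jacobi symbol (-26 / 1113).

First reduce: -26 ≡ 1087 (mod 1113).
Reciprocity: 1087 ≡ 3 and 1113 ≡ 1 (mod 4), so (1087/1113) = +(1113/1087).
Reduce top mod 1087: now compute (26/1087).
Pull out 2: since 1087 ≡ 7 (mod 8), (2/1087) = +1.
Reciprocity: 13 ≡ 1 and 1087 ≡ 3 (mod 4), so (13/1087) = +(1087/13).
Reduce top mod 13: now compute (8/13).
Pull out 2^3: since 13 ≡ 5 (mod 8), (2/13) = -1, so (2/13)^3 = -1.
Reached (1/13) = 1. Collecting the sign flips along the way, the symbol is -1.

-1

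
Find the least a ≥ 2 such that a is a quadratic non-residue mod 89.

(2/89) = +1, so 2 is a residue.
(3/89) = −1, so 3 is the smallest positive non-residue mod 89.

3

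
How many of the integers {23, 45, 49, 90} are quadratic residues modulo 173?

(23/173) = +1 → QR.
(45/173) = -1 → non-residue.
(49/173) = +1 → QR.
(90/173) = +1 → QR.
Total quadratic residues among the 4: 3.

3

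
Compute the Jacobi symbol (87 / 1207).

1

Reciprocity: 87 ≡ 3 and 1207 ≡ 3 (mod 4), so (87/1207) = −(1207/87).
Reduce top mod 87: now compute (76/87).
Pull out 2^2: since 87 ≡ 7 (mod 8), (2/87) = +1, so (2/87)^2 = +1.
Reciprocity: 19 ≡ 3 and 87 ≡ 3 (mod 4), so (19/87) = −(87/19).
Reduce top mod 19: now compute (11/19).
Reciprocity: 11 ≡ 3 and 19 ≡ 3 (mod 4), so (11/19) = −(19/11).
Reduce top mod 11: now compute (8/11).
Pull out 2^3: since 11 ≡ 3 (mod 8), (2/11) = -1, so (2/11)^3 = -1.
Reached (1/11) = 1. Collecting the sign flips along the way, the symbol is +1.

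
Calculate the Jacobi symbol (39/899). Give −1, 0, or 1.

-1

Reciprocity: 39 ≡ 3 and 899 ≡ 3 (mod 4), so (39/899) = −(899/39).
Reduce top mod 39: now compute (2/39).
Pull out 2: since 39 ≡ 7 (mod 8), (2/39) = +1.
Reached (1/39) = 1. Collecting the sign flips along the way, the symbol is -1.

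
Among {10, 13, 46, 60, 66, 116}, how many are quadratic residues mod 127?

2

(10/127) = -1 → non-residue.
(13/127) = +1 → QR.
(46/127) = -1 → non-residue.
(60/127) = +1 → QR.
(66/127) = -1 → non-residue.
(116/127) = -1 → non-residue.
Total quadratic residues among the 6: 2.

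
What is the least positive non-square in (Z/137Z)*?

3

(2/137) = +1, so 2 is a residue.
(3/137) = −1, so 3 is the smallest positive non-residue mod 137.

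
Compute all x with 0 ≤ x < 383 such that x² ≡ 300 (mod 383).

Since 383 ≡ 3 (mod 4), a square root of 300 is 300^((383+1)/4) = 300^96 mod 383.
Repeated squaring: 300^2≡378, 300^4≡25, 300^8≡242, 300^16≡348, 300^32≡76, 300^64≡31 (mod 383).
300^96 = 300^(64+32) ≡ 58 (mod 383).
Check: 58² = 3364 ≡ 300 (mod 383). The two roots are 58 and 325.

58, 325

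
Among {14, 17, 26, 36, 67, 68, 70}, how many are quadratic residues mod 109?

(14/109) = -1 → non-residue.
(17/109) = -1 → non-residue.
(26/109) = +1 → QR.
(36/109) = +1 → QR.
(67/109) = -1 → non-residue.
(68/109) = -1 → non-residue.
(70/109) = -1 → non-residue.
Total quadratic residues among the 7: 2.

2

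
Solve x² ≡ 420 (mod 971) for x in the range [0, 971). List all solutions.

Since 971 ≡ 3 (mod 4), a square root of 420 is 420^((971+1)/4) = 420^243 mod 971.
Repeated squaring: 420^2≡649, 420^4≡758, 420^8≡703, 420^16≡941, 420^32≡900, 420^64≡186, 420^128≡611 (mod 971).
420^243 = 420^(128+64+32+16+2+1) ≡ 665 (mod 971).
Check: 665² = 442225 ≡ 420 (mod 971). The two roots are 306 and 665.

306, 665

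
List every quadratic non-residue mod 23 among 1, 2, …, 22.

5 7 10 11 14 15 17 19 20 21 22

Square k = 1,…,11 (k and 23−k give the same square):
1²=1, 2²=4, 3²=9, 4²=16, 5²≡2, 6²≡13, 7²≡3, 8²≡18, 9²≡12, 10²≡8, 11²≡6 (mod 23).
The residues are {1, 2, 3, 4, 6, 8, 9, 12, 13, 16, 18}; the non-residues are the remaining 11 nonzero classes.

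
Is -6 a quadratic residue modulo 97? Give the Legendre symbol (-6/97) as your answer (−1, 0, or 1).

1

Euler's criterion: (-6/97) ≡ 91^48 (mod 97).
91^2 ≡ 36 (mod 97)
91^4 ≡ 35 (mod 97)
91^8 ≡ 61 (mod 97)
91^16 ≡ 35 (mod 97)
91^32 ≡ 61 (mod 97)
91^48 = 91^(32+16) ≡ 1 (mod 97).
Result is 1, so (-6/97) = 1.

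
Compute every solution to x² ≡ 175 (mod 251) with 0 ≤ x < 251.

Since 251 ≡ 3 (mod 4), a square root of 175 is 175^((251+1)/4) = 175^63 mod 251.
Repeated squaring: 175^2≡3, 175^4≡9, 175^8≡81, 175^16≡35, 175^32≡221 (mod 251).
175^63 = 175^(32+16+8+4+2+1) ≡ 41 (mod 251).
Check: 41² = 1681 ≡ 175 (mod 251). The two roots are 41 and 210.

41, 210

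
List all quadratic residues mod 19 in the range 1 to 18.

1 4 5 6 7 9 11 16 17

Square k = 1,…,9 (k and 19−k give the same square):
1²=1, 2²=4, 3²=9, 4²=16, 5²≡6, 6²≡17, 7²≡11, 8²≡7, 9²≡5 (mod 19).
So the quadratic residues mod 19 are {1, 4, 5, 6, 7, 9, 11, 16, 17}.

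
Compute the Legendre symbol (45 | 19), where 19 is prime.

Euler's criterion: (45/19) ≡ 7^9 (mod 19).
7^2 ≡ 11 (mod 19)
7^4 ≡ 7 (mod 19)
7^8 ≡ 11 (mod 19)
7^9 = 7^(8+1) ≡ 1 (mod 19).
Result is 1, so (45/19) = 1.

1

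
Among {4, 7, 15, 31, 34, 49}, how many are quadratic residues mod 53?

(4/53) = +1 → QR.
(7/53) = +1 → QR.
(15/53) = +1 → QR.
(31/53) = -1 → non-residue.
(34/53) = -1 → non-residue.
(49/53) = +1 → QR.
Total quadratic residues among the 6: 4.

4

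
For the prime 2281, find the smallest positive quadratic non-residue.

(2/2281) = +1, so 2 is a residue.
(3/2281) = +1, so 3 is a residue.
(4/2281) = +1, so 4 is a residue.
(5/2281) = +1, so 5 is a residue.
(6/2281) = +1, so 6 is a residue.
(7/2281) = −1, so 7 is the smallest positive non-residue mod 2281.

7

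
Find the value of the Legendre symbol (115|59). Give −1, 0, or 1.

First reduce: 115 ≡ 56 (mod 59).
Pull out 2^3: since 59 ≡ 3 (mod 8), (2/59) = -1, so (2/59)^3 = -1.
Reciprocity: 7 ≡ 3 and 59 ≡ 3 (mod 4), so (7/59) = −(59/7).
Reduce top mod 7: now compute (3/7).
Reciprocity: 3 ≡ 3 and 7 ≡ 3 (mod 4), so (3/7) = −(7/3).
Reduce top mod 3: now compute (1/3).
Reached (1/3) = 1. Collecting the sign flips along the way, the symbol is -1.

-1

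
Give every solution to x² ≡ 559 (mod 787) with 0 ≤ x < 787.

96, 691

Since 787 ≡ 3 (mod 4), a square root of 559 is 559^((787+1)/4) = 559^197 mod 787.
Repeated squaring: 559^2≡42, 559^4≡190, 559^8≡685, 559^16≡173, 559^32≡23, 559^64≡529, 559^128≡456 (mod 787).
559^197 = 559^(128+64+4+1) ≡ 96 (mod 787).
Check: 96² = 9216 ≡ 559 (mod 787). The two roots are 96 and 691.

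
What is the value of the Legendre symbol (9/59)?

1

Euler's criterion: (9/59) ≡ 9^29 (mod 59).
9^2 ≡ 22 (mod 59)
9^4 ≡ 12 (mod 59)
9^8 ≡ 26 (mod 59)
9^16 ≡ 27 (mod 59)
9^29 = 9^(16+8+4+1) ≡ 1 (mod 59).
Result is 1, so (9/59) = 1.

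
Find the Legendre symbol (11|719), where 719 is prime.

Reciprocity: 11 ≡ 3 and 719 ≡ 3 (mod 4), so (11/719) = −(719/11).
Reduce top mod 11: now compute (4/11).
Pull out 2^2: since 11 ≡ 3 (mod 8), (2/11) = -1, so (2/11)^2 = +1.
Reached (1/11) = 1. Collecting the sign flips along the way, the symbol is -1.

-1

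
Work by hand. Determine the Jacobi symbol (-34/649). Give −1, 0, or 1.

First reduce: -34 ≡ 615 (mod 649).
Reciprocity: 615 ≡ 3 and 649 ≡ 1 (mod 4), so (615/649) = +(649/615).
Reduce top mod 615: now compute (34/615).
Pull out 2: since 615 ≡ 7 (mod 8), (2/615) = +1.
Reciprocity: 17 ≡ 1 and 615 ≡ 3 (mod 4), so (17/615) = +(615/17).
Reduce top mod 17: now compute (3/17).
Reciprocity: 3 ≡ 3 and 17 ≡ 1 (mod 4), so (3/17) = +(17/3).
Reduce top mod 3: now compute (2/3).
Pull out 2: since 3 ≡ 3 (mod 8), (2/3) = -1.
Reached (1/3) = 1. Collecting the sign flips along the way, the symbol is -1.

-1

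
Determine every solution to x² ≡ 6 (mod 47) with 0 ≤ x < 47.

Since 47 ≡ 3 (mod 4), a square root of 6 is 6^((47+1)/4) = 6^12 mod 47.
Repeated squaring: 6^2≡36, 6^4≡27, 6^8≡24 (mod 47).
6^12 = 6^(8+4) ≡ 37 (mod 47).
Check: 37² = 1369 ≡ 6 (mod 47). The two roots are 10 and 37.

10, 37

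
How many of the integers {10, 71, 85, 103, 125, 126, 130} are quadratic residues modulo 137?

(10/137) = -1 → non-residue.
(71/137) = -1 → non-residue.
(85/137) = -1 → non-residue.
(103/137) = +1 → QR.
(125/137) = -1 → non-residue.
(126/137) = +1 → QR.
(130/137) = +1 → QR.
Total quadratic residues among the 7: 3.

3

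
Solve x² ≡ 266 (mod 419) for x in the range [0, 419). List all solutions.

Since 419 ≡ 3 (mod 4), a square root of 266 is 266^((419+1)/4) = 266^105 mod 419.
Repeated squaring: 266^2≡364, 266^4≡92, 266^8≡84, 266^16≡352, 266^32≡299, 266^64≡154 (mod 419).
266^105 = 266^(64+32+8+1) ≡ 257 (mod 419).
Check: 257² = 66049 ≡ 266 (mod 419). The two roots are 162 and 257.

162, 257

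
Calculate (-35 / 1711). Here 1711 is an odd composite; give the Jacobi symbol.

-1

First reduce: -35 ≡ 1676 (mod 1711).
Pull out 2^2: since 1711 ≡ 7 (mod 8), (2/1711) = +1, so (2/1711)^2 = +1.
Reciprocity: 419 ≡ 3 and 1711 ≡ 3 (mod 4), so (419/1711) = −(1711/419).
Reduce top mod 419: now compute (35/419).
Reciprocity: 35 ≡ 3 and 419 ≡ 3 (mod 4), so (35/419) = −(419/35).
Reduce top mod 35: now compute (34/35).
Pull out 2: since 35 ≡ 3 (mod 8), (2/35) = -1.
Reciprocity: 17 ≡ 1 and 35 ≡ 3 (mod 4), so (17/35) = +(35/17).
Reduce top mod 17: now compute (1/17).
Reached (1/17) = 1. Collecting the sign flips along the way, the symbol is -1.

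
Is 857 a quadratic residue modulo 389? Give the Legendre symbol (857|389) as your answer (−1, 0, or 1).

1

Euler's criterion: (857/389) ≡ 79^194 (mod 389).
79^2 ≡ 17 (mod 389)
79^4 ≡ 289 (mod 389)
79^8 ≡ 275 (mod 389)
79^16 ≡ 159 (mod 389)
79^32 ≡ 385 (mod 389)
79^64 ≡ 16 (mod 389)
79^128 ≡ 256 (mod 389)
79^194 = 79^(128+64+2) ≡ 1 (mod 389).
Result is 1, so (857/389) = 1.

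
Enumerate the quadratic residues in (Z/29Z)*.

1, 4, 5, 6, 7, 9, 13, 16, 20, 22, 23, 24, 25, 28

Square k = 1,…,14 (k and 29−k give the same square):
1²=1, 2²=4, 3²=9, 4²=16, 5²=25, 6²≡7, 7²≡20, 8²≡6, 9²≡23, 10²≡13, 11²≡5, 12²≡28, 13²≡24, 14²≡22 (mod 29).
So the quadratic residues mod 29 are {1, 4, 5, 6, 7, 9, 13, 16, 20, 22, 23, 24, 25, 28}.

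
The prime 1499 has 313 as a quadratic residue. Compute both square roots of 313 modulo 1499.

329, 1170

Since 1499 ≡ 3 (mod 4), a square root of 313 is 313^((1499+1)/4) = 313^375 mod 1499.
Repeated squaring: 313^2≡534, 313^4≡346, 313^8≡1295, 313^16≡1143, 313^32≡820, 313^64≡848, 313^128≡1083, 313^256≡671 (mod 1499).
313^375 = 313^(256+64+32+16+4+2+1) ≡ 329 (mod 1499).
Check: 329² = 108241 ≡ 313 (mod 1499). The two roots are 329 and 1170.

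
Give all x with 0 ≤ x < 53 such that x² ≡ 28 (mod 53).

9, 44

53 ≡ 1 (mod 4), so we find a root by search.
Trying successive values, 9² = 81 ≡ 28 (mod 53). The other root is 53 − 9 = 44.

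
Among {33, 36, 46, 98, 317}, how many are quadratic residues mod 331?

3

(33/331) = +1 → QR.
(36/331) = +1 → QR.
(46/331) = +1 → QR.
(98/331) = -1 → non-residue.
(317/331) = -1 → non-residue.
Total quadratic residues among the 5: 3.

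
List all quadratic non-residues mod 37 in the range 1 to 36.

2,5,6,8,13,14,15,17,18,19,20,22,23,24,29,31,32,35

Square k = 1,…,18 (k and 37−k give the same square):
1²=1, 2²=4, 3²=9, 4²=16, 5²=25, 6²=36, 7²≡12, 8²≡27, 9²≡7, 10²≡26, 11²≡10, 12²≡33, 13²≡21, 14²≡11, 15²≡3, 16²≡34, 17²≡30, 18²≡28 (mod 37).
The residues are {1, 3, 4, 7, 9, 10, 11, 12, 16, 21, 25, 26, 27, 28, 30, 33, 34, 36}; the non-residues are the remaining 18 nonzero classes.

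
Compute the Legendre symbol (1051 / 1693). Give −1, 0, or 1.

1

Reciprocity: 1051 ≡ 3 and 1693 ≡ 1 (mod 4), so (1051/1693) = +(1693/1051).
Reduce top mod 1051: now compute (642/1051).
Pull out 2: since 1051 ≡ 3 (mod 8), (2/1051) = -1.
Reciprocity: 321 ≡ 1 and 1051 ≡ 3 (mod 4), so (321/1051) = +(1051/321).
Reduce top mod 321: now compute (88/321).
Pull out 2^3: since 321 ≡ 1 (mod 8), (2/321) = +1, so (2/321)^3 = +1.
Reciprocity: 11 ≡ 3 and 321 ≡ 1 (mod 4), so (11/321) = +(321/11).
Reduce top mod 11: now compute (2/11).
Pull out 2: since 11 ≡ 3 (mod 8), (2/11) = -1.
Reached (1/11) = 1. Collecting the sign flips along the way, the symbol is +1.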